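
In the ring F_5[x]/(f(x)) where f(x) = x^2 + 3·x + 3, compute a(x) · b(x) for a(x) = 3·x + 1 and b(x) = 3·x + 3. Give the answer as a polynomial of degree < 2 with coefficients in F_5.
Multiply as integer polynomials: a · b = 9·x^2 + 12·x + 3. Reducing coefficients mod 5: a · b ≡ 4·x^2 + 2·x + 3. Now divide by f(x) = x^2 + 3·x + 3 in F_5[x], eliminating the leading term at each step:
  leading term 4·x^2: subtract (4)·f(x) = 4·x^2 + 2·x + 2, leaving 1 (coefficients mod 5)
The degree is now < 2, so this is the remainder. Hence a · b ≡ 1 in F_5[x]/(f).

Final answer: a · b ≡ 1 (mod f(x))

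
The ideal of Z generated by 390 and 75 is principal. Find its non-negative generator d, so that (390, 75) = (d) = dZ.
(390, 75) = (15); d = 15

In the PID Z, (a, b) is generated by gcd(a, b). Compute gcd(390, 75) with the extended Euclidean algorithm, tracking rows (r, s, t) with s·390 + t·75 = r:
  row A: (390, 1, 0)   [1·390 + 0·75 = 390]
  row B: (75, 0, 1)   [0·390 + 1·75 = 75]
  390 = 5·75 + 15   → row C = row A − 5·row B = (15, 1, −5)   [check: 1·390 − 5·75 = 15]
  75 = 5·15 + 0   → remainder 0, stop. gcd = 15 (last nonzero row C).
So gcd(390, 75) = 15, with Bézout identity 1·390 − 5·75 = 15. Containment (⊇): the Bézout identity exhibits 15 as an element of (390, 75), giving (15) ⊆ (390, 75). Containment (⊆): since 15 | 390 and 15 | 75 (390 = 15·26, 75 = 15·5), every Z-linear combination of 390 and 75 is divisible by 15, so (390, 75) ⊆ (15). Therefore (390, 75) = (15), d = 15.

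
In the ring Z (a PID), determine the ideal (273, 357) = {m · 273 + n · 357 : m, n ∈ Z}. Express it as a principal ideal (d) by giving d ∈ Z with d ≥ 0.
In the PID Z, (a, b) is generated by gcd(a, b). Compute gcd(357, 273) with the extended Euclidean algorithm, tracking rows (r, s, t) with s·357 + t·273 = r:
  row A: (357, 1, 0)   [1·357 + 0·273 = 357]
  row B: (273, 0, 1)   [0·357 + 1·273 = 273]
  357 = 1·273 + 84   → row C = row A − 1·row B = (84, 1, −1)   [check: 1·357 − 1·273 = 84]
  273 = 3·84 + 21   → row D = row B − 3·row C = (21, −3, 4)   [check: −3·357 + 4·273 = 21]
  84 = 4·21 + 0   → remainder 0, stop. gcd = 21 (last nonzero row D).
So gcd(273, 357) = 21, with Bézout identity −3·357 + 4·273 = 21. Containment (⊇): the Bézout identity exhibits 21 as an element of (273, 357), giving (21) ⊆ (273, 357). Containment (⊆): since 21 | 273 and 21 | 357 (273 = 21·13, 357 = 21·17), every Z-linear combination of 273 and 357 is divisible by 21, so (273, 357) ⊆ (21). Therefore (273, 357) = (21), d = 21.

Final answer: (273, 357) = (21); d = 21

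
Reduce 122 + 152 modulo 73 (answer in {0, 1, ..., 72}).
Reduce the summands first: 122 ≡ 49, 152 ≡ 6 (mod 73), so 122 + 152 ≡ 49 + 6 (mod 73). 49 + 6 = 55; 55 = 0·73 + 55, so (122 + 152) mod 73 = 55.

Final answer: 55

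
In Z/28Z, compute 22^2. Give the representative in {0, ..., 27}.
Use repeated squaring. Binary(2) = 10. Walk through the bits of the exponent 2 left-to-right: at each bit after the leading one, square the running value, then multiply by 22 if the bit is 1 (always reducing mod 28):
  bit 1 = 1 (leading): start with 22.
  bit 2 = 0: square 22^2 = 484 ≡ 8 (mod 28).
Final value: 22^2 ≡ 8 (mod 28).

Final answer: 8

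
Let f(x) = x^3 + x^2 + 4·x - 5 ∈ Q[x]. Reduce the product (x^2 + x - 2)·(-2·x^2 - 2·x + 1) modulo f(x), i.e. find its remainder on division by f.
First multiply in Q[x] without reducing: a · b = -2·x^4 - 4·x^3 + 3·x^2 + 5·x - 2. Now divide by f(x) = x^3 + x^2 + 4·x - 5, eliminating the leading term at each step:
  leading term -2·x^4: subtract (-2·x)·f(x) = -2·x^4 - 2·x^3 - 8·x^2 + 10·x, leaving -2·x^3 + 11·x^2 - 5·x - 2
  leading term -2·x^3: subtract (-2)·f(x) = -2·x^3 - 2·x^2 - 8·x + 10, leaving 13·x^2 + 3·x - 12
The degree is now < 3, so this is the remainder. Hence a · b ≡ 13·x^2 + 3·x - 12 in Q[x]/(f).

Final answer: a · b ≡ 13·x^2 + 3·x - 12 (mod f(x))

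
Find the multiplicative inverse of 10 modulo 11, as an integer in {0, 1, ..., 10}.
Apply the extended Euclidean algorithm to (11, 10), tracking rows (r, s, t) with s·11 + t·10 = r. Each division r_prev = q·r_cur + r_new produces the new row as (previous row) − q·(current row):
  row A: (11, 1, 0)   [1·11 + 0·10 = 11]
  row B: (10, 0, 1)   [0·11 + 1·10 = 10]
  11 = 1·10 + 1   → row C = row A − 1·row B = (1, 1, −1)   [check: 1·11 − 1·10 = 1]
  10 = 10·1 + 0   → remainder 0, stop. gcd = 1 (last nonzero row C).
The gcd is 1, so 10 is invertible mod 11. The last nonzero row gives 1·11 − 1·10 = 1, so t = −1. So 10^(−1) ≡ −1 ≡ 10 (mod 11). Verify: 10 · 10 = 100 ≡ 1 (mod 11). ✓

Final answer: 10^(−1) ≡ 10 (mod 11)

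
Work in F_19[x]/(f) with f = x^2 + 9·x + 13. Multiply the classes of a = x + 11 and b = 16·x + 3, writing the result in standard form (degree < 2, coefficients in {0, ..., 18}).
a · b ≡ 16·x + 15 (mod f(x))

Multiply as integer polynomials: a · b = 16·x^2 + 179·x + 33. Reducing coefficients mod 19: a · b ≡ 16·x^2 + 8·x + 14. Now divide by f(x) = x^2 + 9·x + 13 in F_19[x], eliminating the leading term at each step:
  leading term 16·x^2: subtract (16)·f(x) = 16·x^2 + 11·x + 18, leaving 16·x + 15 (coefficients mod 19)
The degree is now < 2, so this is the remainder. Hence a · b ≡ 16·x + 15 in F_19[x]/(f).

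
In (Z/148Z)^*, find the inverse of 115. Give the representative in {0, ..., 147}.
115^(−1) ≡ 139 (mod 148)

Apply the extended Euclidean algorithm to (148, 115), tracking rows (r, s, t) with s·148 + t·115 = r. Each division r_prev = q·r_cur + r_new produces the new row as (previous row) − q·(current row):
  row A: (148, 1, 0)   [1·148 + 0·115 = 148]
  row B: (115, 0, 1)   [0·148 + 1·115 = 115]
  148 = 1·115 + 33   → row C = row A − 1·row B = (33, 1, −1)   [check: 1·148 − 1·115 = 33]
  115 = 3·33 + 16   → row D = row B − 3·row C = (16, −3, 4)   [check: −3·148 + 4·115 = 16]
  33 = 2·16 + 1   → row E = row C − 2·row D = (1, 7, −9)   [check: 7·148 − 9·115 = 1]
  16 = 16·1 + 0   → remainder 0, stop. gcd = 1 (last nonzero row E).
The gcd is 1, so 115 is invertible mod 148. The last nonzero row gives 7·148 − 9·115 = 1, so t = −9. So 115^(−1) ≡ −9 ≡ 139 (mod 148). Verify: 115 · 139 = 15985 ≡ 1 (mod 148). ✓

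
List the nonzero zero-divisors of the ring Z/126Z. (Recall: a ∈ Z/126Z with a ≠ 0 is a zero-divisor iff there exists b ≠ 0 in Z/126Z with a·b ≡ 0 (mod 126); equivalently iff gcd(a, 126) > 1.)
An element a ∈ Z/126Z (with a ≠ 0) is a zero-divisor iff gcd(a, 126) > 1 (because a is a unit precisely when gcd(a, n) = 1, and in Z/nZ every nonzero, non-unit element is a zero-divisor). Scan a = 1, ..., 125 and keep those with gcd(a, 126) > 1:
  gcd(2, 126) = 2, gcd(3, 126) = 3, gcd(4, 126) = 2, gcd(6, 126) = 6, gcd(7, 126) = 7, gcd(8, 126) = 2, gcd(9, 126) = 9, gcd(10, 126) = 2, gcd(12, 126) = 6, gcd(14, 126) = 14, gcd(15, 126) = 3, gcd(16, 126) = 2, gcd(18, 126) = 18, gcd(20, 126) = 2, gcd(21, 126) = 21, gcd(22, 126) = 2, gcd(24, 126) = 6, gcd(26, 126) = 2, gcd(27, 126) = 9, gcd(28, 126) = 14, gcd(30, 126) = 6, gcd(32, 126) = 2, gcd(33, 126) = 3, gcd(34, 126) = 2, gcd(35, 126) = 7, gcd(36, 126) = 18, gcd(38, 126) = 2, gcd(39, 126) = 3, gcd(40, 126) = 2, gcd(42, 126) = 42, gcd(44, 126) = 2, gcd(45, 126) = 9, gcd(46, 126) = 2, gcd(48, 126) = 6, gcd(49, 126) = 7, gcd(50, 126) = 2, gcd(51, 126) = 3, gcd(52, 126) = 2, gcd(54, 126) = 18, gcd(56, 126) = 14, gcd(57, 126) = 3, gcd(58, 126) = 2, gcd(60, 126) = 6, gcd(62, 126) = 2, gcd(63, 126) = 63, gcd(64, 126) = 2, gcd(66, 126) = 6, gcd(68, 126) = 2, gcd(69, 126) = 3, gcd(70, 126) = 14, gcd(72, 126) = 18, gcd(74, 126) = 2, gcd(75, 126) = 3, gcd(76, 126) = 2, gcd(77, 126) = 7, gcd(78, 126) = 6, gcd(80, 126) = 2, gcd(81, 126) = 9, gcd(82, 126) = 2, gcd(84, 126) = 42, gcd(86, 126) = 2, gcd(87, 126) = 3, gcd(88, 126) = 2, gcd(90, 126) = 18, gcd(91, 126) = 7, gcd(92, 126) = 2, gcd(93, 126) = 3, gcd(94, 126) = 2, gcd(96, 126) = 6, gcd(98, 126) = 14, gcd(99, 126) = 9, gcd(100, 126) = 2, gcd(102, 126) = 6, gcd(104, 126) = 2, gcd(105, 126) = 21, gcd(106, 126) = 2, gcd(108, 126) = 18, gcd(110, 126) = 2, gcd(111, 126) = 3, gcd(112, 126) = 14, gcd(114, 126) = 6, gcd(116, 126) = 2, gcd(117, 126) = 9, gcd(118, 126) = 2, gcd(119, 126) = 7, gcd(120, 126) = 6, gcd(122, 126) = 2, gcd(123, 126) = 3, gcd(124, 126) = 2.
All other a ∈ {1, ..., 125} have gcd(a, 126) = 1 and are units. So the nonzero zero-divisors are exactly the 89 values of a appearing in this scan.

Final answer: nonzero zero-divisors of Z/126Z = {2, 3, 4, 6, 7, 8, 9, 10, 12, 14, 15, 16, 18, 20, 21, 22, 24, 26, 27, 28, 30, 32, 33, 34, 35, 36, 38, 39, 40, 42, 44, 45, 46, 48, 49, 50, 51, 52, 54, 56, 57, 58, 60, 62, 63, 64, 66, 68, 69, 70, 72, 74, 75, 76, 77, 78, 80, 81, 82, 84, 86, 87, 88, 90, 91, 92, 93, 94, 96, 98, 99, 100, 102, 104, 105, 106, 108, 110, 111, 112, 114, 116, 117, 118, 119, 120, 122, 123, 124}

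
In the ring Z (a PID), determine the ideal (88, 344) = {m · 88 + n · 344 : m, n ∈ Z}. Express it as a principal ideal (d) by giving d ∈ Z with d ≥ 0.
In the PID Z, (a, b) is generated by gcd(a, b). Compute gcd(344, 88) with the extended Euclidean algorithm, tracking rows (r, s, t) with s·344 + t·88 = r:
  row A: (344, 1, 0)   [1·344 + 0·88 = 344]
  row B: (88, 0, 1)   [0·344 + 1·88 = 88]
  344 = 3·88 + 80   → row C = row A − 3·row B = (80, 1, −3)   [check: 1·344 − 3·88 = 80]
  88 = 1·80 + 8   → row D = row B − 1·row C = (8, −1, 4)   [check: −1·344 + 4·88 = 8]
  80 = 10·8 + 0   → remainder 0, stop. gcd = 8 (last nonzero row D).
So gcd(88, 344) = 8, with Bézout identity −1·344 + 4·88 = 8. Containment (⊇): the Bézout identity exhibits 8 as an element of (88, 344), giving (8) ⊆ (88, 344). Containment (⊆): since 8 | 88 and 8 | 344 (88 = 8·11, 344 = 8·43), every Z-linear combination of 88 and 344 is divisible by 8, so (88, 344) ⊆ (8). Therefore (88, 344) = (8), d = 8.

Final answer: (88, 344) = (8); d = 8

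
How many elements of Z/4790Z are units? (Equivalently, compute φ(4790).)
Z/4790Z has φ(4790) = 1912 units

An element a ∈ Z/4790Z is a unit iff gcd(a, 4790) = 1, so the number of units is φ(4790). φ is multiplicative, with φ(p^e) = p^e − p^(e−1). Factorise 4790 = 2 · 5 · 479. Then
  φ(4790) = (2 − 1) · (5 − 1) · (479 − 1) = 1 · 4 · 478 = 1912.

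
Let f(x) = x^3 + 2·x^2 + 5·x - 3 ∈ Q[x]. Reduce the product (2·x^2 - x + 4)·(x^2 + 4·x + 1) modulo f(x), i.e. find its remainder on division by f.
First multiply in Q[x] without reducing: a · b = 2·x^4 + 7·x^3 + 2·x^2 + 15·x + 4. Now divide by f(x) = x^3 + 2·x^2 + 5·x - 3, eliminating the leading term at each step:
  leading term 2·x^4: subtract (2·x)·f(x) = 2·x^4 + 4·x^3 + 10·x^2 - 6·x, leaving 3·x^3 - 8·x^2 + 21·x + 4
  leading term 3·x^3: subtract (3)·f(x) = 3·x^3 + 6·x^2 + 15·x - 9, leaving -14·x^2 + 6·x + 13
The degree is now < 3, so this is the remainder. Hence a · b ≡ -14·x^2 + 6·x + 13 in Q[x]/(f).

Final answer: a · b ≡ -14·x^2 + 6·x + 13 (mod f(x))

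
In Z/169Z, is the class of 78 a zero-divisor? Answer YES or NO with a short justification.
gcd(78, 169) = 13 > 1, so 78 is not a unit in Z/169Z. In Z/nZ every nonzero non-unit is a zero-divisor: explicitly, take b = 169/gcd = 13 ≠ 0 (mod 169); then 78·13 = 1014 = 6·169, i.e. 78·13 ≡ 0 (mod 169). So 78 is a zero-divisor.

Final answer: YES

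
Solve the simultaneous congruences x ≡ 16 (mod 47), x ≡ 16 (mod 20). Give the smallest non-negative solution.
The moduli 47, 20 are pairwise coprime, so by the CRT there is a unique solution mod 47·20 = 940.
Solve by successive substitution. Start with x ≡ 16 (mod 47).
  Combine with x ≡ 16 (mod 20): write x = 16 + 47·t and require 16 + 47·t ≡ 16 (mod 20), i.e. 47·t ≡ 16 − 16 ≡ 0 (mod 20). Since 47^(−1) ≡ 3 (mod 20) (47 ≡ 7 (mod 20)), t ≡ 3·0 ≡ 0 (mod 20). So x ≡ 16 + 47·0 = 16 (mod 940).
Unique solution in [0, 940): x = 16.

Final answer: x ≡ 16 (mod 940); the representative in [0, 940) is 16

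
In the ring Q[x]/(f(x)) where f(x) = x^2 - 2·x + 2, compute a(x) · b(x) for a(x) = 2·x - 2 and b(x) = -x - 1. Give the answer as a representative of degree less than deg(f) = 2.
a · b ≡ 6 - 4·x (mod f(x))

First multiply in Q[x] without reducing: a · b = 2 - 2·x^2. Now divide by f(x) = x^2 - 2·x + 2, eliminating the leading term at each step:
  leading term -2·x^2: subtract (-2)·f(x) = -2·x^2 + 4·x - 4, leaving 6 - 4·x
The degree is now < 2, so this is the remainder. Hence a · b ≡ 6 - 4·x in Q[x]/(f).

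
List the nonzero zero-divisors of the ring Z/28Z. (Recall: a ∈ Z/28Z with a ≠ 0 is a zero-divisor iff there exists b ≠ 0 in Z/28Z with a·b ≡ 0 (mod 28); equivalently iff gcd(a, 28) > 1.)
An element a ∈ Z/28Z (with a ≠ 0) is a zero-divisor iff gcd(a, 28) > 1 (because a is a unit precisely when gcd(a, n) = 1, and in Z/nZ every nonzero, non-unit element is a zero-divisor). Scan a = 1, ..., 27 and keep those with gcd(a, 28) > 1:
  gcd(2, 28) = 2, gcd(4, 28) = 4, gcd(6, 28) = 2, gcd(7, 28) = 7, gcd(8, 28) = 4, gcd(10, 28) = 2, gcd(12, 28) = 4, gcd(14, 28) = 14, gcd(16, 28) = 4, gcd(18, 28) = 2, gcd(20, 28) = 4, gcd(21, 28) = 7, gcd(22, 28) = 2, gcd(24, 28) = 4, gcd(26, 28) = 2.
All other a ∈ {1, ..., 27} have gcd(a, 28) = 1 and are units. So the nonzero zero-divisors are exactly the 15 values of a appearing in this scan.

Final answer: nonzero zero-divisors of Z/28Z = {2, 4, 6, 7, 8, 10, 12, 14, 16, 18, 20, 21, 22, 24, 26}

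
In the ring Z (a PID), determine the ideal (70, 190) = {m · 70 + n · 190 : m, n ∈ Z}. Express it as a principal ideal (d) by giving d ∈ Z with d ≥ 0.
In the PID Z, (a, b) is generated by gcd(a, b). Compute gcd(190, 70) with the extended Euclidean algorithm, tracking rows (r, s, t) with s·190 + t·70 = r:
  row A: (190, 1, 0)   [1·190 + 0·70 = 190]
  row B: (70, 0, 1)   [0·190 + 1·70 = 70]
  190 = 2·70 + 50   → row C = row A − 2·row B = (50, 1, −2)   [check: 1·190 − 2·70 = 50]
  70 = 1·50 + 20   → row D = row B − 1·row C = (20, −1, 3)   [check: −1·190 + 3·70 = 20]
  50 = 2·20 + 10   → row E = row C − 2·row D = (10, 3, −8)   [check: 3·190 − 8·70 = 10]
  20 = 2·10 + 0   → remainder 0, stop. gcd = 10 (last nonzero row E).
So gcd(70, 190) = 10, with Bézout identity 3·190 − 8·70 = 10. Containment (⊇): the Bézout identity exhibits 10 as an element of (70, 190), giving (10) ⊆ (70, 190). Containment (⊆): since 10 | 70 and 10 | 190 (70 = 10·7, 190 = 10·19), every Z-linear combination of 70 and 190 is divisible by 10, so (70, 190) ⊆ (10). Therefore (70, 190) = (10), d = 10.

Final answer: (70, 190) = (10); d = 10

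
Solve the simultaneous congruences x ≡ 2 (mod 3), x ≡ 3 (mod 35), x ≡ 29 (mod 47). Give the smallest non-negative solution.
The moduli 3, 35, 47 are pairwise coprime, so by the CRT there is a unique solution mod 3·35·47 = 4935.
Solve by successive substitution. Start with x ≡ 2 (mod 3).
  Combine with x ≡ 3 (mod 35): write x = 2 + 3·t and require 2 + 3·t ≡ 3 (mod 35), i.e. 3·t ≡ 3 − 2 ≡ 1 (mod 35). Since 3^(−1) ≡ 12 (mod 35), t ≡ 12·1 ≡ 12 (mod 35). So x ≡ 2 + 3·12 = 38 (mod 105).
  Combine with x ≡ 29 (mod 47): write x = 38 + 105·t and require 38 + 105·t ≡ 29 (mod 47), i.e. 105·t ≡ 29 − 38 ≡ 38 (mod 47). Since 105^(−1) ≡ 30 (mod 47) (105 ≡ 11 (mod 47)), t ≡ 30·38 ≡ 12 (mod 47). So x ≡ 38 + 105·12 = 1298 (mod 4935).
Unique solution in [0, 4935): x = 1298.

Final answer: x ≡ 1298 (mod 4935); the representative in [0, 4935) is 1298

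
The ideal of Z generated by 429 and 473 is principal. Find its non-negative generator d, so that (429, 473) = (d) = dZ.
In the PID Z, (a, b) is generated by gcd(a, b). Compute gcd(473, 429) with the extended Euclidean algorithm, tracking rows (r, s, t) with s·473 + t·429 = r:
  row A: (473, 1, 0)   [1·473 + 0·429 = 473]
  row B: (429, 0, 1)   [0·473 + 1·429 = 429]
  473 = 1·429 + 44   → row C = row A − 1·row B = (44, 1, −1)   [check: 1·473 − 1·429 = 44]
  429 = 9·44 + 33   → row D = row B − 9·row C = (33, −9, 10)   [check: −9·473 + 10·429 = 33]
  44 = 1·33 + 11   → row E = row C − 1·row D = (11, 10, −11)   [check: 10·473 − 11·429 = 11]
  33 = 3·11 + 0   → remainder 0, stop. gcd = 11 (last nonzero row E).
So gcd(429, 473) = 11, with Bézout identity 10·473 − 11·429 = 11. Containment (⊇): the Bézout identity exhibits 11 as an element of (429, 473), giving (11) ⊆ (429, 473). Containment (⊆): since 11 | 429 and 11 | 473 (429 = 11·39, 473 = 11·43), every Z-linear combination of 429 and 473 is divisible by 11, so (429, 473) ⊆ (11). Therefore (429, 473) = (11), d = 11.

Final answer: (429, 473) = (11); d = 11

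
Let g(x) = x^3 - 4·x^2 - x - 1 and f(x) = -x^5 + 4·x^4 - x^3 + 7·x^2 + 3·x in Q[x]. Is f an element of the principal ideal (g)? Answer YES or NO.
NO

In Q[x] the ideal (g) consists of all multiples of g, so f ∈ (g) iff g | f, i.e. iff the remainder of f on division by g is 0. Divide f by g (g is monic, so eliminate the leading term of the running remainder at each step):
  leading term -x^5: subtract (-x^2)·g(x) = -x^5 + 4·x^4 + x^3 + x^2, leaving -2·x^3 + 6·x^2 + 3·x
  leading term -2·x^3: subtract (-2)·g(x) = -2·x^3 + 8·x^2 + 2·x + 2, leaving -2·x^2 + x - 2
The remainder r(x) = -2·x^2 + x - 2 ≠ 0 (and deg r < deg g), so g ∤ f, i.e. f ∉ (g).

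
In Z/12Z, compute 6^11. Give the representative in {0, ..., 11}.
0

Use repeated squaring. Binary(11) = 1011. Walk through the bits of the exponent 11 left-to-right: at each bit after the leading one, square the running value, then multiply by 6 if the bit is 1 (always reducing mod 12):
  bit 1 = 1 (leading): start with 6.
  bit 2 = 0: square 6^2 = 36 ≡ 0 (mod 12).
  bit 3 = 1: square 0^2 = 0; bit is 1, so multiply 0·6 = 0 (mod 12).
  bit 4 = 1: square 0^2 = 0; bit is 1, so multiply 0·6 = 0 (mod 12).
Final value: 6^11 ≡ 0 (mod 12).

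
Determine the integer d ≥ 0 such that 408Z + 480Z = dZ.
(408, 480) = (24); d = 24

In the PID Z, (a, b) is generated by gcd(a, b). Compute gcd(480, 408) with the extended Euclidean algorithm, tracking rows (r, s, t) with s·480 + t·408 = r:
  row A: (480, 1, 0)   [1·480 + 0·408 = 480]
  row B: (408, 0, 1)   [0·480 + 1·408 = 408]
  480 = 1·408 + 72   → row C = row A − 1·row B = (72, 1, −1)   [check: 1·480 − 1·408 = 72]
  408 = 5·72 + 48   → row D = row B − 5·row C = (48, −5, 6)   [check: −5·480 + 6·408 = 48]
  72 = 1·48 + 24   → row E = row C − 1·row D = (24, 6, −7)   [check: 6·480 − 7·408 = 24]
  48 = 2·24 + 0   → remainder 0, stop. gcd = 24 (last nonzero row E).
So gcd(408, 480) = 24, with Bézout identity 6·480 − 7·408 = 24. Containment (⊇): the Bézout identity exhibits 24 as an element of (408, 480), giving (24) ⊆ (408, 480). Containment (⊆): since 24 | 408 and 24 | 480 (408 = 24·17, 480 = 24·20), every Z-linear combination of 408 and 480 is divisible by 24, so (408, 480) ⊆ (24). Therefore (408, 480) = (24), d = 24.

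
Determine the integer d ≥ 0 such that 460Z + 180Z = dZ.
(460, 180) = (20); d = 20

In the PID Z, (a, b) is generated by gcd(a, b). Compute gcd(460, 180) with the extended Euclidean algorithm, tracking rows (r, s, t) with s·460 + t·180 = r:
  row A: (460, 1, 0)   [1·460 + 0·180 = 460]
  row B: (180, 0, 1)   [0·460 + 1·180 = 180]
  460 = 2·180 + 100   → row C = row A − 2·row B = (100, 1, −2)   [check: 1·460 − 2·180 = 100]
  180 = 1·100 + 80   → row D = row B − 1·row C = (80, −1, 3)   [check: −1·460 + 3·180 = 80]
  100 = 1·80 + 20   → row E = row C − 1·row D = (20, 2, −5)   [check: 2·460 − 5·180 = 20]
  80 = 4·20 + 0   → remainder 0, stop. gcd = 20 (last nonzero row E).
So gcd(460, 180) = 20, with Bézout identity 2·460 − 5·180 = 20. Containment (⊇): the Bézout identity exhibits 20 as an element of (460, 180), giving (20) ⊆ (460, 180). Containment (⊆): since 20 | 460 and 20 | 180 (460 = 20·23, 180 = 20·9), every Z-linear combination of 460 and 180 is divisible by 20, so (460, 180) ⊆ (20). Therefore (460, 180) = (20), d = 20.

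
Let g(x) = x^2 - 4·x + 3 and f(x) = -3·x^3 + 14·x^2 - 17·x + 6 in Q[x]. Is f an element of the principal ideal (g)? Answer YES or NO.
In Q[x] the ideal (g) consists of all multiples of g, so f ∈ (g) iff g | f, i.e. iff the remainder of f on division by g is 0. Divide f by g (g is monic, so eliminate the leading term of the running remainder at each step):
  leading term -3·x^3: subtract (-3·x)·g(x) = -3·x^3 + 12·x^2 - 9·x, leaving 2·x^2 - 8·x + 6
  leading term 2·x^2: subtract (2)·g(x) = 2·x^2 - 8·x + 6, leaving 0
The remainder is 0, so f(x) = g(x) · h(x) with h(x) = 2 - 3·x. Hence g | f, i.e. f ∈ (g).

Final answer: YES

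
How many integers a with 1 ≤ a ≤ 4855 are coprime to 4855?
3880

The number of a ∈ {1, ..., 4855} with gcd(a, 4855) = 1 is by definition Euler's totient φ(4855). φ is multiplicative, with φ(p^e) = p^e − p^(e−1). Factorise 4855 = 5 · 971. Then
  φ(4855) = (5 − 1) · (971 − 1) = 4 · 970 = 3880.
So there are 3880 such integers.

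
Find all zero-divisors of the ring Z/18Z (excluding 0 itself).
An element a ∈ Z/18Z (with a ≠ 0) is a zero-divisor iff gcd(a, 18) > 1 (because a is a unit precisely when gcd(a, n) = 1, and in Z/nZ every nonzero, non-unit element is a zero-divisor). Scan a = 1, ..., 17 and keep those with gcd(a, 18) > 1:
  gcd(2, 18) = 2, gcd(3, 18) = 3, gcd(4, 18) = 2, gcd(6, 18) = 6, gcd(8, 18) = 2, gcd(9, 18) = 9, gcd(10, 18) = 2, gcd(12, 18) = 6, gcd(14, 18) = 2, gcd(15, 18) = 3, gcd(16, 18) = 2.
All other a ∈ {1, ..., 17} have gcd(a, 18) = 1 and are units. So the nonzero zero-divisors are exactly the 11 values of a appearing in this scan.

Final answer: nonzero zero-divisors of Z/18Z = {2, 3, 4, 6, 8, 9, 10, 12, 14, 15, 16}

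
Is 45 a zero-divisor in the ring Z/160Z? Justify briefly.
YES

gcd(45, 160) = 5 > 1, so 45 is not a unit in Z/160Z. In Z/nZ every nonzero non-unit is a zero-divisor: explicitly, take b = 160/gcd = 32 ≠ 0 (mod 160); then 45·32 = 1440 = 9·160, i.e. 45·32 ≡ 0 (mod 160). So 45 is a zero-divisor.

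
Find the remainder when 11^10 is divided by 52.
Use repeated squaring. Binary(10) = 1010. Walk through the bits of the exponent 10 left-to-right: at each bit after the leading one, square the running value, then multiply by 11 if the bit is 1 (always reducing mod 52):
  bit 1 = 1 (leading): start with 11.
  bit 2 = 0: square 11^2 = 121 ≡ 17 (mod 52).
  bit 3 = 1: square 17^2 = 289 ≡ 29; bit is 1, so multiply 29·11 = 319 ≡ 7 (mod 52).
  bit 4 = 0: square 7^2 = 49 (mod 52).
Final value: 11^10 ≡ 49 (mod 52).

Final answer: 49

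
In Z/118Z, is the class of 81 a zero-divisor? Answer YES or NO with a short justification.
NO

gcd(81, 118) = 1, so 81 is a unit in Z/118Z (it has a multiplicative inverse). A unit cannot be a zero-divisor: if 81·b ≡ 0 then multiplying both sides by 81^(−1) gives b ≡ 0. So 81 is not a zero-divisor.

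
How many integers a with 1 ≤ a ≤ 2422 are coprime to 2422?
1032

The number of a ∈ {1, ..., 2422} with gcd(a, 2422) = 1 is by definition Euler's totient φ(2422). φ is multiplicative, with φ(p^e) = p^e − p^(e−1). Factorise 2422 = 2 · 7 · 173. Then
  φ(2422) = (2 − 1) · (7 − 1) · (173 − 1) = 1 · 6 · 172 = 1032.
So there are 1032 such integers.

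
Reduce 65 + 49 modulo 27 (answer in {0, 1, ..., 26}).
Reduce the summands first: 65 ≡ 11, 49 ≡ 22 (mod 27), so 65 + 49 ≡ 11 + 22 (mod 27). 11 + 22 = 33; 33 = 1·27 + 6, so (65 + 49) mod 27 = 6.

Final answer: 6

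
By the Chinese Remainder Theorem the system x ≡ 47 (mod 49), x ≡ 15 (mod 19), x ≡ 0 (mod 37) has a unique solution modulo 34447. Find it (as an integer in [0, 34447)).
x ≡ 14208 (mod 34447); the representative in [0, 34447) is 14208

The moduli 49, 19, 37 are pairwise coprime, so by the CRT there is a unique solution mod 49·19·37 = 34447.
Solve by successive substitution. Start with x ≡ 47 (mod 49).
  Combine with x ≡ 15 (mod 19): write x = 47 + 49·t and require 47 + 49·t ≡ 15 (mod 19), i.e. 49·t ≡ 15 − 47 ≡ 6 (mod 19). Since 49^(−1) ≡ 7 (mod 19) (49 ≡ 11 (mod 19)), t ≡ 7·6 ≡ 4 (mod 19). So x ≡ 47 + 49·4 = 243 (mod 931).
  Combine with x ≡ 0 (mod 37): write x = 243 + 931·t and require 243 + 931·t ≡ 0 (mod 37), i.e. 931·t ≡ 0 − 243 ≡ 16 (mod 37). Since 931^(−1) ≡ 31 (mod 37) (931 ≡ 6 (mod 37)), t ≡ 31·16 ≡ 15 (mod 37). So x ≡ 243 + 931·15 = 14208 (mod 34447).
Unique solution in [0, 34447): x = 14208.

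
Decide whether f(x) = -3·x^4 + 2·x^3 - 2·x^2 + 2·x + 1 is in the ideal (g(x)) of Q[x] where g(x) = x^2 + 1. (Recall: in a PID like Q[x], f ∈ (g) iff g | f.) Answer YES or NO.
YES

In Q[x] the ideal (g) consists of all multiples of g, so f ∈ (g) iff g | f, i.e. iff the remainder of f on division by g is 0. Divide f by g (g is monic, so eliminate the leading term of the running remainder at each step):
  leading term -3·x^4: subtract (-3·x^2)·g(x) = -3·x^4 - 3·x^2, leaving 2·x^3 + x^2 + 2·x + 1
  leading term 2·x^3: subtract (2·x)·g(x) = 2·x^3 + 2·x, leaving x^2 + 1
  leading term x^2: subtract (1)·g(x) = x^2 + 1, leaving 0
The remainder is 0, so f(x) = g(x) · h(x) with h(x) = -3·x^2 + 2·x + 1. Hence g | f, i.e. f ∈ (g).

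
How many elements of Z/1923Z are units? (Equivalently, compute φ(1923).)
An element a ∈ Z/1923Z is a unit iff gcd(a, 1923) = 1, so the number of units is φ(1923). φ is multiplicative, with φ(p^e) = p^e − p^(e−1). Factorise 1923 = 3 · 641. Then
  φ(1923) = (3 − 1) · (641 − 1) = 2 · 640 = 1280.

Final answer: Z/1923Z has φ(1923) = 1280 units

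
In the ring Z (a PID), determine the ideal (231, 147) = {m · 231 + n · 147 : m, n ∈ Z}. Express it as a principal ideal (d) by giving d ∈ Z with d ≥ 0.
In the PID Z, (a, b) is generated by gcd(a, b). Compute gcd(231, 147) with the extended Euclidean algorithm, tracking rows (r, s, t) with s·231 + t·147 = r:
  row A: (231, 1, 0)   [1·231 + 0·147 = 231]
  row B: (147, 0, 1)   [0·231 + 1·147 = 147]
  231 = 1·147 + 84   → row C = row A − 1·row B = (84, 1, −1)   [check: 1·231 − 1·147 = 84]
  147 = 1·84 + 63   → row D = row B − 1·row C = (63, −1, 2)   [check: −1·231 + 2·147 = 63]
  84 = 1·63 + 21   → row E = row C − 1·row D = (21, 2, −3)   [check: 2·231 − 3·147 = 21]
  63 = 3·21 + 0   → remainder 0, stop. gcd = 21 (last nonzero row E).
So gcd(231, 147) = 21, with Bézout identity 2·231 − 3·147 = 21. Containment (⊇): the Bézout identity exhibits 21 as an element of (231, 147), giving (21) ⊆ (231, 147). Containment (⊆): since 21 | 231 and 21 | 147 (231 = 21·11, 147 = 21·7), every Z-linear combination of 231 and 147 is divisible by 21, so (231, 147) ⊆ (21). Therefore (231, 147) = (21), d = 21.

Final answer: (231, 147) = (21); d = 21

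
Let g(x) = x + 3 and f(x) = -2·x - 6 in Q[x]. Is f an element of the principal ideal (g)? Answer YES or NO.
YES

In Q[x] the ideal (g) consists of all multiples of g, so f ∈ (g) iff g | f, i.e. iff the remainder of f on division by g is 0. Divide f by g (g is monic, so eliminate the leading term of the running remainder at each step):
  leading term -2·x: subtract (-2)·g(x) = -2·x - 6, leaving 0
The remainder is 0, so f(x) = g(x) · h(x) with h(x) = -2. Hence g | f, i.e. f ∈ (g).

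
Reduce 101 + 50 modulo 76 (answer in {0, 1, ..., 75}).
75

Reduce the summands first: 101 ≡ 25 (mod 76), so 101 + 50 ≡ 25 + 50 (mod 76). 25 + 50 = 75; 75 = 0·76 + 75, so (101 + 50) mod 76 = 75.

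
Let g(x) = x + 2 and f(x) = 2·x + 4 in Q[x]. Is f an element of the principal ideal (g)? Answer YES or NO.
YES

In Q[x] the ideal (g) consists of all multiples of g, so f ∈ (g) iff g | f, i.e. iff the remainder of f on division by g is 0. Divide f by g (g is monic, so eliminate the leading term of the running remainder at each step):
  leading term 2·x: subtract (2)·g(x) = 2·x + 4, leaving 0
The remainder is 0, so f(x) = g(x) · h(x) with h(x) = 2. Hence g | f, i.e. f ∈ (g).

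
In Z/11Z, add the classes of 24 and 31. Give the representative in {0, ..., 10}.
0

Reduce the summands first: 24 ≡ 2, 31 ≡ 9 (mod 11), so 24 + 31 ≡ 2 + 9 (mod 11). 2 + 9 = 11; 11 = 1·11 + 0, so (24 + 31) mod 11 = 0.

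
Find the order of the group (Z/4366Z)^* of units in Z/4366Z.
|(Z/4366Z)^*| = 2088

(Z/4366Z)^* consists of the classes a with gcd(a, 4366) = 1, so its order is φ(4366). φ is multiplicative, with φ(p^e) = p^e − p^(e−1). Factorise 4366 = 2 · 37 · 59. Then
  φ(4366) = (2 − 1) · (37 − 1) · (59 − 1) = 1 · 36 · 58 = 2088.
Thus |(Z/4366Z)^*| = 2088.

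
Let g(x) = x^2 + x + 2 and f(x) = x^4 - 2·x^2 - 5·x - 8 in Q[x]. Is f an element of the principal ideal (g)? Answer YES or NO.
In Q[x] the ideal (g) consists of all multiples of g, so f ∈ (g) iff g | f, i.e. iff the remainder of f on division by g is 0. Divide f by g (g is monic, so eliminate the leading term of the running remainder at each step):
  leading term x^4: subtract (x^2)·g(x) = x^4 + x^3 + 2·x^2, leaving -x^3 - 4·x^2 - 5·x - 8
  leading term -x^3: subtract (-x)·g(x) = -x^3 - x^2 - 2·x, leaving -3·x^2 - 3·x - 8
  leading term -3·x^2: subtract (-3)·g(x) = -3·x^2 - 3·x - 6, leaving -2
The remainder r(x) = -2 ≠ 0 (and deg r < deg g), so g ∤ f, i.e. f ∉ (g).

Final answer: NO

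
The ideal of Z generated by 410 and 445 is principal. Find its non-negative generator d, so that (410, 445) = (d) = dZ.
(410, 445) = (5); d = 5

In the PID Z, (a, b) is generated by gcd(a, b). Compute gcd(445, 410) with the extended Euclidean algorithm, tracking rows (r, s, t) with s·445 + t·410 = r:
  row A: (445, 1, 0)   [1·445 + 0·410 = 445]
  row B: (410, 0, 1)   [0·445 + 1·410 = 410]
  445 = 1·410 + 35   → row C = row A − 1·row B = (35, 1, −1)   [check: 1·445 − 1·410 = 35]
  410 = 11·35 + 25   → row D = row B − 11·row C = (25, −11, 12)   [check: −11·445 + 12·410 = 25]
  35 = 1·25 + 10   → row E = row C − 1·row D = (10, 12, −13)   [check: 12·445 − 13·410 = 10]
  25 = 2·10 + 5   → row F = row D − 2·row E = (5, −35, 38)   [check: −35·445 + 38·410 = 5]
  10 = 2·5 + 0   → remainder 0, stop. gcd = 5 (last nonzero row F).
So gcd(410, 445) = 5, with Bézout identity −35·445 + 38·410 = 5. Containment (⊇): the Bézout identity exhibits 5 as an element of (410, 445), giving (5) ⊆ (410, 445). Containment (⊆): since 5 | 410 and 5 | 445 (410 = 5·82, 445 = 5·89), every Z-linear combination of 410 and 445 is divisible by 5, so (410, 445) ⊆ (5). Therefore (410, 445) = (5), d = 5.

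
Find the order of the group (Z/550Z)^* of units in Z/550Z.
(Z/550Z)^* consists of the classes a with gcd(a, 550) = 1, so its order is φ(550). φ is multiplicative, with φ(p^e) = p^e − p^(e−1). Factorise 550 = 2 · 5^2 · 11. Then
  φ(550) = (2 − 1) · (5^2 − 5^1) · (11 − 1) = 1 · 20 · 10 = 200.
Thus |(Z/550Z)^*| = 200.

Final answer: |(Z/550Z)^*| = 200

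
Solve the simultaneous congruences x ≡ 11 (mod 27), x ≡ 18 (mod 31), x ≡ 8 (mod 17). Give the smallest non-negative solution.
The moduli 27, 31, 17 are pairwise coprime, so by the CRT there is a unique solution mod 27·31·17 = 14229.
Solve by successive substitution. Start with x ≡ 11 (mod 27).
  Combine with x ≡ 18 (mod 31): write x = 11 + 27·t and require 11 + 27·t ≡ 18 (mod 31), i.e. 27·t ≡ 18 − 11 ≡ 7 (mod 31). Since 27^(−1) ≡ 23 (mod 31), t ≡ 23·7 ≡ 6 (mod 31). So x ≡ 11 + 27·6 = 173 (mod 837).
  Combine with x ≡ 8 (mod 17): write x = 173 + 837·t and require 173 + 837·t ≡ 8 (mod 17), i.e. 837·t ≡ 8 − 173 ≡ 5 (mod 17). Since 837^(−1) ≡ 13 (mod 17) (837 ≡ 4 (mod 17)), t ≡ 13·5 ≡ 14 (mod 17). So x ≡ 173 + 837·14 = 11891 (mod 14229).
Unique solution in [0, 14229): x = 11891.

Final answer: x ≡ 11891 (mod 14229); the representative in [0, 14229) is 11891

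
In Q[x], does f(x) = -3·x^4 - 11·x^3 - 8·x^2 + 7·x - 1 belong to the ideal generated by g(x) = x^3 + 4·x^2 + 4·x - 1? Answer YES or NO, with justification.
YES

In Q[x] the ideal (g) consists of all multiples of g, so f ∈ (g) iff g | f, i.e. iff the remainder of f on division by g is 0. Divide f by g (g is monic, so eliminate the leading term of the running remainder at each step):
  leading term -3·x^4: subtract (-3·x)·g(x) = -3·x^4 - 12·x^3 - 12·x^2 + 3·x, leaving x^3 + 4·x^2 + 4·x - 1
  leading term x^3: subtract (1)·g(x) = x^3 + 4·x^2 + 4·x - 1, leaving 0
The remainder is 0, so f(x) = g(x) · h(x) with h(x) = 1 - 3·x. Hence g | f, i.e. f ∈ (g).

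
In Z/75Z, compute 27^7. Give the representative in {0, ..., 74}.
3

Use repeated squaring. Binary(7) = 111. Walk through the bits of the exponent 7 left-to-right: at each bit after the leading one, square the running value, then multiply by 27 if the bit is 1 (always reducing mod 75):
  bit 1 = 1 (leading): start with 27.
  bit 2 = 1: square 27^2 = 729 ≡ 54; bit is 1, so multiply 54·27 = 1458 ≡ 33 (mod 75).
  bit 3 = 1: square 33^2 = 1089 ≡ 39; bit is 1, so multiply 39·27 = 1053 ≡ 3 (mod 75).
Final value: 27^7 ≡ 3 (mod 75).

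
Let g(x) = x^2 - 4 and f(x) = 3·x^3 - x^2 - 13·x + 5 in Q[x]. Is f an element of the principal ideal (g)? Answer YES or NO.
NO

In Q[x] the ideal (g) consists of all multiples of g, so f ∈ (g) iff g | f, i.e. iff the remainder of f on division by g is 0. Divide f by g (g is monic, so eliminate the leading term of the running remainder at each step):
  leading term 3·x^3: subtract (3·x)·g(x) = 3·x^3 - 12·x, leaving -x^2 - x + 5
  leading term -x^2: subtract (-1)·g(x) = 4 - x^2, leaving 1 - x
The remainder r(x) = 1 - x ≠ 0 (and deg r < deg g), so g ∤ f, i.e. f ∉ (g).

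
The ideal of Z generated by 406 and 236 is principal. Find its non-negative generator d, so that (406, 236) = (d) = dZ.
(406, 236) = (2); d = 2

In the PID Z, (a, b) is generated by gcd(a, b). Compute gcd(406, 236) with the extended Euclidean algorithm, tracking rows (r, s, t) with s·406 + t·236 = r:
  row A: (406, 1, 0)   [1·406 + 0·236 = 406]
  row B: (236, 0, 1)   [0·406 + 1·236 = 236]
  406 = 1·236 + 170   → row C = row A − 1·row B = (170, 1, −1)   [check: 1·406 − 1·236 = 170]
  236 = 1·170 + 66   → row D = row B − 1·row C = (66, −1, 2)   [check: −1·406 + 2·236 = 66]
  170 = 2·66 + 38   → row E = row C − 2·row D = (38, 3, −5)   [check: 3·406 − 5·236 = 38]
  66 = 1·38 + 28   → row F = row D − 1·row E = (28, −4, 7)   [check: −4·406 + 7·236 = 28]
  38 = 1·28 + 10   → row G = row E − 1·row F = (10, 7, −12)   [check: 7·406 − 12·236 = 10]
  28 = 2·10 + 8   → row H = row F − 2·row G = (8, −18, 31)   [check: −18·406 + 31·236 = 8]
  10 = 1·8 + 2   → row I = row G − 1·row H = (2, 25, −43)   [check: 25·406 − 43·236 = 2]
  8 = 4·2 + 0   → remainder 0, stop. gcd = 2 (last nonzero row I).
So gcd(406, 236) = 2, with Bézout identity 25·406 − 43·236 = 2. Containment (⊇): the Bézout identity exhibits 2 as an element of (406, 236), giving (2) ⊆ (406, 236). Containment (⊆): since 2 | 406 and 2 | 236 (406 = 2·203, 236 = 2·118), every Z-linear combination of 406 and 236 is divisible by 2, so (406, 236) ⊆ (2). Therefore (406, 236) = (2), d = 2.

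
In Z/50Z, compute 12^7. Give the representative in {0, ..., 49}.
8

Use repeated squaring. Binary(7) = 111. Walk through the bits of the exponent 7 left-to-right: at each bit after the leading one, square the running value, then multiply by 12 if the bit is 1 (always reducing mod 50):
  bit 1 = 1 (leading): start with 12.
  bit 2 = 1: square 12^2 = 144 ≡ 44; bit is 1, so multiply 44·12 = 528 ≡ 28 (mod 50).
  bit 3 = 1: square 28^2 = 784 ≡ 34; bit is 1, so multiply 34·12 = 408 ≡ 8 (mod 50).
Final value: 12^7 ≡ 8 (mod 50).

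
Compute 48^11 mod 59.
41

Use repeated squaring. Binary(11) = 1011. Walk through the bits of the exponent 11 left-to-right: at each bit after the leading one, square the running value, then multiply by 48 if the bit is 1 (always reducing mod 59):
  bit 1 = 1 (leading): start with 48.
  bit 2 = 0: square 48^2 = 2304 ≡ 3 (mod 59).
  bit 3 = 1: square 3^2 = 9; bit is 1, so multiply 9·48 = 432 ≡ 19 (mod 59).
  bit 4 = 1: square 19^2 = 361 ≡ 7; bit is 1, so multiply 7·48 = 336 ≡ 41 (mod 59).
Final value: 48^11 ≡ 41 (mod 59).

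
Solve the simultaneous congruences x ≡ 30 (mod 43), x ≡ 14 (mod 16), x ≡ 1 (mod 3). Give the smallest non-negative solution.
The moduli 43, 16, 3 are pairwise coprime, so by the CRT there is a unique solution mod 43·16·3 = 2064.
Solve by successive substitution. Start with x ≡ 30 (mod 43).
  Combine with x ≡ 14 (mod 16): write x = 30 + 43·t and require 30 + 43·t ≡ 14 (mod 16), i.e. 43·t ≡ 14 − 30 ≡ 0 (mod 16). Since 43^(−1) ≡ 3 (mod 16) (43 ≡ 11 (mod 16)), t ≡ 3·0 ≡ 0 (mod 16). So x ≡ 30 + 43·0 = 30 (mod 688).
  Combine with x ≡ 1 (mod 3): write x = 30 + 688·t and require 30 + 688·t ≡ 1 (mod 3), i.e. 688·t ≡ 1 − 30 ≡ 1 (mod 3). Since 688^(−1) ≡ 1 (mod 3) (688 ≡ 1 (mod 3)), t ≡ 1·1 ≡ 1 (mod 3). So x ≡ 30 + 688·1 = 718 (mod 2064).
Unique solution in [0, 2064): x = 718.

Final answer: x ≡ 718 (mod 2064); the representative in [0, 2064) is 718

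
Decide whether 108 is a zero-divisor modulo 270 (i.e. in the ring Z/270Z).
YES

gcd(108, 270) = 54 > 1, so 108 is not a unit in Z/270Z. In Z/nZ every nonzero non-unit is a zero-divisor: explicitly, take b = 270/gcd = 5 ≠ 0 (mod 270); then 108·5 = 540 = 2·270, i.e. 108·5 ≡ 0 (mod 270). So 108 is a zero-divisor.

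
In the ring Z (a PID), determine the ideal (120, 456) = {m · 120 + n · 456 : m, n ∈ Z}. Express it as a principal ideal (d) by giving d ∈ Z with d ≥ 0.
In the PID Z, (a, b) is generated by gcd(a, b). Compute gcd(456, 120) with the extended Euclidean algorithm, tracking rows (r, s, t) with s·456 + t·120 = r:
  row A: (456, 1, 0)   [1·456 + 0·120 = 456]
  row B: (120, 0, 1)   [0·456 + 1·120 = 120]
  456 = 3·120 + 96   → row C = row A − 3·row B = (96, 1, −3)   [check: 1·456 − 3·120 = 96]
  120 = 1·96 + 24   → row D = row B − 1·row C = (24, −1, 4)   [check: −1·456 + 4·120 = 24]
  96 = 4·24 + 0   → remainder 0, stop. gcd = 24 (last nonzero row D).
So gcd(120, 456) = 24, with Bézout identity −1·456 + 4·120 = 24. Containment (⊇): the Bézout identity exhibits 24 as an element of (120, 456), giving (24) ⊆ (120, 456). Containment (⊆): since 24 | 120 and 24 | 456 (120 = 24·5, 456 = 24·19), every Z-linear combination of 120 and 456 is divisible by 24, so (120, 456) ⊆ (24). Therefore (120, 456) = (24), d = 24.

Final answer: (120, 456) = (24); d = 24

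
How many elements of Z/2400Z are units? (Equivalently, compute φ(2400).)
Z/2400Z has φ(2400) = 640 units

An element a ∈ Z/2400Z is a unit iff gcd(a, 2400) = 1, so the number of units is φ(2400). φ is multiplicative, with φ(p^e) = p^e − p^(e−1). Factorise 2400 = 2^5 · 3 · 5^2. Then
  φ(2400) = (2^5 − 2^4) · (3 − 1) · (5^2 − 5^1) = 16 · 2 · 20 = 640.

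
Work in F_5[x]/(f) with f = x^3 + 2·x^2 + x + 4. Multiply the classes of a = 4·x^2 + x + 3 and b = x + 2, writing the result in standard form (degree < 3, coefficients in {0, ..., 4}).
a · b ≡ x^2 + x (mod f(x))

Multiply as integer polynomials: a · b = 4·x^3 + 9·x^2 + 5·x + 6. Reducing coefficients mod 5: a · b ≡ 4·x^3 + 4·x^2 + 1. Now divide by f(x) = x^3 + 2·x^2 + x + 4 in F_5[x], eliminating the leading term at each step:
  leading term 4·x^3: subtract (4)·f(x) = 4·x^3 + 3·x^2 + 4·x + 1, leaving x^2 + x (coefficients mod 5)
The degree is now < 3, so this is the remainder. Hence a · b ≡ x^2 + x in F_5[x]/(f).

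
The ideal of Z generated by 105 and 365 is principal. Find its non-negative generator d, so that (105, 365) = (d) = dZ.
In the PID Z, (a, b) is generated by gcd(a, b). Compute gcd(365, 105) with the extended Euclidean algorithm, tracking rows (r, s, t) with s·365 + t·105 = r:
  row A: (365, 1, 0)   [1·365 + 0·105 = 365]
  row B: (105, 0, 1)   [0·365 + 1·105 = 105]
  365 = 3·105 + 50   → row C = row A − 3·row B = (50, 1, −3)   [check: 1·365 − 3·105 = 50]
  105 = 2·50 + 5   → row D = row B − 2·row C = (5, −2, 7)   [check: −2·365 + 7·105 = 5]
  50 = 10·5 + 0   → remainder 0, stop. gcd = 5 (last nonzero row D).
So gcd(105, 365) = 5, with Bézout identity −2·365 + 7·105 = 5. Containment (⊇): the Bézout identity exhibits 5 as an element of (105, 365), giving (5) ⊆ (105, 365). Containment (⊆): since 5 | 105 and 5 | 365 (105 = 5·21, 365 = 5·73), every Z-linear combination of 105 and 365 is divisible by 5, so (105, 365) ⊆ (5). Therefore (105, 365) = (5), d = 5.

Final answer: (105, 365) = (5); d = 5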